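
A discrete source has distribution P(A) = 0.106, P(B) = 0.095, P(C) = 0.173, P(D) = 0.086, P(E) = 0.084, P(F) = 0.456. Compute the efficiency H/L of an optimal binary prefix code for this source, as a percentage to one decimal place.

98.5%

Entropy H = −Σ p log₂ p ≈ 2.2249 bits.
Huffman merges: 21/250+43/500→17/100; 19/200+53/500→201/1000; 17/100+173/1000→343/1000; 201/1000+343/1000→68/125; 57/125+68/125→1. L = 1129/500 ≈ 2.2580.
Efficiency = H/L = 2.2249/2.2580 = 98.5%.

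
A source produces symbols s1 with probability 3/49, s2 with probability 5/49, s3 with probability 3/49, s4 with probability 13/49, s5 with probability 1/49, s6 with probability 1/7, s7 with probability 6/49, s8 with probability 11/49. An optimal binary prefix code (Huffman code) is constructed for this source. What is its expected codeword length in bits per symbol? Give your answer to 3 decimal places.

Repeatedly combine the two least-probable nodes; the expected code length is the sum of the merged weights.
merge 1/49 + 3/49 → 4/49
merge 3/49 + 4/49 → 1/7
merge 5/49 + 6/49 → 11/49
merge 1/7 + 1/7 → 2/7
merge 11/49 + 11/49 → 22/49
merge 13/49 + 2/7 → 27/49
merge 22/49 + 27/49 → 1
L = 4/49 + 1/7 + 11/49 + 2/7 + 22/49 + 27/49 + 1 = 134/49 ≈ 2.735 bits/symbol.

2.735 bits/symbol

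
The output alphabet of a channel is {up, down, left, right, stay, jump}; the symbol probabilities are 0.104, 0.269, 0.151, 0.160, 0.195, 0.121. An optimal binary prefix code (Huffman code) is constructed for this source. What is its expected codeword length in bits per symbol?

2.536 bits/symbol

Repeatedly combine the two least-probable nodes; the expected code length is the sum of the merged weights.
merge 13/125 + 121/1000 → 9/40
merge 151/1000 + 4/25 → 311/1000
merge 39/200 + 9/40 → 21/50
merge 269/1000 + 311/1000 → 29/50
merge 21/50 + 29/50 → 1
L = 9/40 + 311/1000 + 21/50 + 29/50 + 1 = 317/125 = 2.536 bits/symbol.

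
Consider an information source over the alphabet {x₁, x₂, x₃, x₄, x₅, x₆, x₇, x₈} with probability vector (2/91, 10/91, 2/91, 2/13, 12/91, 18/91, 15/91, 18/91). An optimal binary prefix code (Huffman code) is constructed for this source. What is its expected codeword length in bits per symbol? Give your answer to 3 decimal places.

2.802 bits/symbol

Repeatedly combine the two least-probable nodes; the expected code length is the sum of the merged weights.
merge 2/91 + 2/91 → 4/91
merge 4/91 + 10/91 → 2/13
merge 12/91 + 2/13 → 2/7
merge 2/13 + 15/91 → 29/91
merge 18/91 + 18/91 → 36/91
merge 2/7 + 29/91 → 55/91
merge 36/91 + 55/91 → 1
L = 4/91 + 2/13 + 2/7 + 29/91 + 36/91 + 55/91 + 1 = 255/91 ≈ 2.802 bits/symbol.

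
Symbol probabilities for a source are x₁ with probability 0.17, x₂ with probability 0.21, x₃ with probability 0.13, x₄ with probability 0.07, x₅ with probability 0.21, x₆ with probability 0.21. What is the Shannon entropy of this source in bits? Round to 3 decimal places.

2.504 bits

H = −Σ pᵢ log₂ pᵢ.
−0.17·log₂(0.17) = 0.4346
−0.21·log₂(0.21) = 0.4728
−0.13·log₂(0.13) = 0.3826
−0.07·log₂(0.07) = 0.2686
−0.21·log₂(0.21) = 0.4728
−0.21·log₂(0.21) = 0.4728
Sum ≈ 2.5043 → 2.504 bits.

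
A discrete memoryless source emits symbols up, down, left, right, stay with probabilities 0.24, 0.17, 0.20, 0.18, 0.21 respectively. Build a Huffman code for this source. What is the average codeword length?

2.35 bits/symbol

Repeatedly combine the two least-probable nodes; the expected code length is the sum of the merged weights.
merge 17/100 + 9/50 → 7/20
merge 1/5 + 21/100 → 41/100
merge 6/25 + 7/20 → 59/100
merge 41/100 + 59/100 → 1
L = 7/20 + 41/100 + 59/100 + 1 = 47/20 = 2.35 bits/symbol.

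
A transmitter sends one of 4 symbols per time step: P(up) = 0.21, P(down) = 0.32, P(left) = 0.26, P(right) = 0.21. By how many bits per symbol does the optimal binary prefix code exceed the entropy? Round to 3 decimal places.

Entropy H = −Σ p log₂ p ≈ 1.9770 bits.
Huffman merges: 21/100+21/100→21/50; 13/50+8/25→29/50; 21/50+29/50→1. L = 2 ≈ 2.0000.
L − H = 2.0000 − 1.9770 = 0.023 bits.

0.023 bits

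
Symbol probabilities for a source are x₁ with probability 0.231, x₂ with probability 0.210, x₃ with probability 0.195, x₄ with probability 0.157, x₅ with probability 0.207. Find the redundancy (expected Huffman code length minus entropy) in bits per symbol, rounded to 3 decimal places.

Entropy H = −Σ p log₂ p ≈ 2.3108 bits.
Huffman merges: 157/1000+39/200→44/125; 207/1000+21/100→417/1000; 231/1000+44/125→583/1000; 417/1000+583/1000→1. L = 294/125 ≈ 2.3520.
L − H = 2.3520 − 2.3108 = 0.041 bits.

0.041 bits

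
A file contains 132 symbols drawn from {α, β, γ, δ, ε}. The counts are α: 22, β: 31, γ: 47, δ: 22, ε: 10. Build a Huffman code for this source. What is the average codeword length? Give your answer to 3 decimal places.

2.242 bits/symbol

Probabilities are the counts divided by 132.
Repeatedly combine the two least-probable nodes; the expected code length is the sum of the merged weights.
merge 5/66 + 1/6 → 8/33
merge 1/6 + 31/132 → 53/132
merge 8/33 + 47/132 → 79/132
merge 53/132 + 79/132 → 1
L = 8/33 + 53/132 + 79/132 + 1 = 74/33 ≈ 2.242 bits/symbol.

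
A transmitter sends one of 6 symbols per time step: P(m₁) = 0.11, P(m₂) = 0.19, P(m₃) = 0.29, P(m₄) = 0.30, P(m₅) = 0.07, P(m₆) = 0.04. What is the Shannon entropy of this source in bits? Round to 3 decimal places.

H = −Σ pᵢ log₂ pᵢ.
−0.11·log₂(0.11) = 0.3503
−0.19·log₂(0.19) = 0.4552
−0.29·log₂(0.29) = 0.5179
−0.30·log₂(0.30) = 0.5211
−0.07·log₂(0.07) = 0.2686
−0.04·log₂(0.04) = 0.1858
Sum ≈ 2.2988 → 2.299 bits.

2.299 bits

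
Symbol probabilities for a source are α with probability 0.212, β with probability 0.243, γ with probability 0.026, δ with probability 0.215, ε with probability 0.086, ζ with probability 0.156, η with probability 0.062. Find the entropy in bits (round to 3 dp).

H = −Σ pᵢ log₂ pᵢ.
−0.212·log₂(0.212) = 0.4744
−0.243·log₂(0.243) = 0.4960
−0.026·log₂(0.026) = 0.1369
−0.215·log₂(0.215) = 0.4768
−0.086·log₂(0.086) = 0.3044
−0.156·log₂(0.156) = 0.4181
−0.062·log₂(0.062) = 0.2487
Sum ≈ 2.5553 → 2.555 bits.

2.555 bits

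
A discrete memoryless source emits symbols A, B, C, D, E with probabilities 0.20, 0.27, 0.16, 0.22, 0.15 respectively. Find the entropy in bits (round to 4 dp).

2.2885 bits

H = −Σ pᵢ log₂ pᵢ.
−0.20·log₂(0.20) = 0.4644
−0.27·log₂(0.27) = 0.5100
−0.16·log₂(0.16) = 0.4230
−0.22·log₂(0.22) = 0.4806
−0.15·log₂(0.15) = 0.4105
Sum ≈ 2.2885 → 2.2885 bits.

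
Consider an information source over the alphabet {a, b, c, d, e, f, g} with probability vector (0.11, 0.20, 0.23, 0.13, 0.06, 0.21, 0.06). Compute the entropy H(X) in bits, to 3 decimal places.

2.645 bits

H = −Σ pᵢ log₂ pᵢ.
−0.11·log₂(0.11) = 0.3503
−0.20·log₂(0.20) = 0.4644
−0.23·log₂(0.23) = 0.4877
−0.13·log₂(0.13) = 0.3826
−0.06·log₂(0.06) = 0.2435
−0.21·log₂(0.21) = 0.4728
−0.06·log₂(0.06) = 0.2435
Sum ≈ 2.6449 → 2.645 bits.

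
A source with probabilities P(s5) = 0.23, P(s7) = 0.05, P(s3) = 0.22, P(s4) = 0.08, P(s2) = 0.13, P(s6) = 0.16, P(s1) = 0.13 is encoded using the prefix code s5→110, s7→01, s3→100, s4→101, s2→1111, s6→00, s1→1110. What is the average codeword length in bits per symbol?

L̄ = Σ pᵢ·ℓᵢ = 0.23·3 + 0.05·2 + 0.22·3 + 0.08·3 + 0.13·4 + 0.16·2 + 0.13·4 = 3.05 bits/symbol.

3.05 bits/symbol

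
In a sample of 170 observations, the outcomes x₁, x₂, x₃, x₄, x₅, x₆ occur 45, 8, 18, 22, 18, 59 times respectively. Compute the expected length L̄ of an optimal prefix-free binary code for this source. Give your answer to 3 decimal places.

2.388 bits/symbol

Probabilities are the counts divided by 170.
Repeatedly combine the two least-probable nodes; the expected code length is the sum of the merged weights.
merge 4/85 + 9/85 → 13/85
merge 9/85 + 11/85 → 4/17
merge 13/85 + 4/17 → 33/85
merge 9/34 + 59/170 → 52/85
merge 33/85 + 52/85 → 1
L = 13/85 + 4/17 + 33/85 + 52/85 + 1 = 203/85 ≈ 2.388 bits/symbol.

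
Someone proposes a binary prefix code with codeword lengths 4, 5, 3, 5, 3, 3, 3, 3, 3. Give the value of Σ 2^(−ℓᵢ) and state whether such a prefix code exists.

With common denominator 2^5 = 32: Σ 2^(−ℓᵢ) = 2/32 + 1/32 + 4/32 + 1/32 + 4/32 + 4/32 + 4/32 + 4/32 + 4/32 = 28/32 = 0.875.
Kraft's inequality requires Σ ≤ 1; here Σ = 0.875 ≤ 1, so such a prefix code exists.

0.875; yes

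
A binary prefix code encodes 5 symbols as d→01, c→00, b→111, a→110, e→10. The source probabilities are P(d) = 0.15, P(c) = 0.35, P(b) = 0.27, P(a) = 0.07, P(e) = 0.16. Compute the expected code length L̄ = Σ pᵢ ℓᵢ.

2.34 bits/symbol

L̄ = Σ pᵢ·ℓᵢ = 0.15·2 + 0.35·2 + 0.27·3 + 0.07·3 + 0.16·2 = 2.34 bits/symbol.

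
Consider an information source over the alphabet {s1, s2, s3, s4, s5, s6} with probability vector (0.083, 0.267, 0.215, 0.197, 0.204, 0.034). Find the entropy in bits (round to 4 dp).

H = −Σ pᵢ log₂ pᵢ.
−0.083·log₂(0.083) = 0.2980
−0.267·log₂(0.267) = 0.5087
−0.215·log₂(0.215) = 0.4768
−0.197·log₂(0.197) = 0.4617
−0.204·log₂(0.204) = 0.4678
−0.034·log₂(0.034) = 0.1659
Sum ≈ 2.3789 → 2.3789 bits.

2.3789 bits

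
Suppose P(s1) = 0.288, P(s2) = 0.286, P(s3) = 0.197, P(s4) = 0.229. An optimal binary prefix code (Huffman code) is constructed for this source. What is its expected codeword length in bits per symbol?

2 bits/symbol

Repeatedly combine the two least-probable nodes; the expected code length is the sum of the merged weights.
merge 197/1000 + 229/1000 → 213/500
merge 143/500 + 36/125 → 287/500
merge 213/500 + 287/500 → 1
L = 213/500 + 287/500 + 1 = 2 bits/symbol.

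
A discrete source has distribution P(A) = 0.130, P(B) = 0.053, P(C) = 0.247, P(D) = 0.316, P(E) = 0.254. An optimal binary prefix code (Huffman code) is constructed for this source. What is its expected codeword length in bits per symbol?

Repeatedly combine the two least-probable nodes; the expected code length is the sum of the merged weights.
merge 53/1000 + 13/100 → 183/1000
merge 183/1000 + 247/1000 → 43/100
merge 127/500 + 79/250 → 57/100
merge 43/100 + 57/100 → 1
L = 183/1000 + 43/100 + 57/100 + 1 = 2183/1000 = 2.183 bits/symbol.

2.183 bits/symbol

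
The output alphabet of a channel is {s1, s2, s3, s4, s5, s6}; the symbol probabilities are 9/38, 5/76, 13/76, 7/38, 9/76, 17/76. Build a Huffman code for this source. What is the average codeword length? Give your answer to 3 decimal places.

2.539 bits/symbol

Repeatedly combine the two least-probable nodes; the expected code length is the sum of the merged weights.
merge 5/76 + 9/76 → 7/38
merge 13/76 + 7/38 → 27/76
merge 7/38 + 17/76 → 31/76
merge 9/38 + 27/76 → 45/76
merge 31/76 + 45/76 → 1
L = 7/38 + 27/76 + 31/76 + 45/76 + 1 = 193/76 ≈ 2.539 bits/symbol.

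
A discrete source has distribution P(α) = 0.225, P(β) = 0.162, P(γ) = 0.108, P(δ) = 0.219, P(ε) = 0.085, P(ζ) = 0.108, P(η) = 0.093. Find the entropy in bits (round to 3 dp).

H = −Σ pᵢ log₂ pᵢ.
−0.225·log₂(0.225) = 0.4842
−0.162·log₂(0.162) = 0.4254
−0.108·log₂(0.108) = 0.3468
−0.219·log₂(0.219) = 0.4798
−0.085·log₂(0.085) = 0.3023
−0.108·log₂(0.108) = 0.3468
−0.093·log₂(0.093) = 0.3187
Sum ≈ 2.7040 → 2.704 bits.

2.704 bits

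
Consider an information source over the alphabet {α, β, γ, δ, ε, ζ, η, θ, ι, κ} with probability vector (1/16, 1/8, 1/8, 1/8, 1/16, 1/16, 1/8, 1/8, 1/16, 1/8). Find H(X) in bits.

3.25 bits

Each probability is a power of 1/2, so log₂(1/p) is an integer.
H = Σ p·log₂(1/p) = 1/16·4 + 1/8·3 + 1/8·3 + 1/8·3 + 1/16·4 + 1/16·4 + 1/8·3 + 1/8·3 + 1/16·4 + 1/8·3 = 3.25 bits.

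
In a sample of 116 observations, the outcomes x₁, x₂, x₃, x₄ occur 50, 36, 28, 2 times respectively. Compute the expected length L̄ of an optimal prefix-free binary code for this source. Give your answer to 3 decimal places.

Probabilities are the counts divided by 116.
Repeatedly combine the two least-probable nodes; the expected code length is the sum of the merged weights.
merge 1/58 + 7/29 → 15/58
merge 15/58 + 9/29 → 33/58
merge 25/58 + 33/58 → 1
L = 15/58 + 33/58 + 1 = 53/29 ≈ 1.828 bits/symbol.

1.828 bits/symbol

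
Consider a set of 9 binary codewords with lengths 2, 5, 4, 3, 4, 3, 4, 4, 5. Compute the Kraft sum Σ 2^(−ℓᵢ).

With common denominator 2^5 = 32: Σ 2^(−ℓᵢ) = 8/32 + 1/32 + 2/32 + 4/32 + 2/32 + 4/32 + 2/32 + 2/32 + 1/32 = 26/32 = 0.8125.

0.8125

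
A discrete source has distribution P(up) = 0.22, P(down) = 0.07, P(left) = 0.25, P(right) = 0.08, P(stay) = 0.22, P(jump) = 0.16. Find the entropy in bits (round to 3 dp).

H = −Σ pᵢ log₂ pᵢ.
−0.22·log₂(0.22) = 0.4806
−0.07·log₂(0.07) = 0.2686
−0.25·log₂(0.25) = 0.5000
−0.08·log₂(0.08) = 0.2915
−0.22·log₂(0.22) = 0.4806
−0.16·log₂(0.16) = 0.4230
Sum ≈ 2.4442 → 2.444 bits.

2.444 bits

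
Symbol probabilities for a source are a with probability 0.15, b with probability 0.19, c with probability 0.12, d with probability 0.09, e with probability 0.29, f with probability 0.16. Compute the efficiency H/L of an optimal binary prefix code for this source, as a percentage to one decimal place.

Entropy H = −Σ p log₂ p ≈ 2.4864 bits.
Huffman merges: 9/100+3/25→21/100; 3/20+4/25→31/100; 19/100+21/100→2/5; 29/100+31/100→3/5; 2/5+3/5→1. L = 63/25 ≈ 2.5200.
Efficiency = H/L = 2.4864/2.5200 = 98.7%.

98.7%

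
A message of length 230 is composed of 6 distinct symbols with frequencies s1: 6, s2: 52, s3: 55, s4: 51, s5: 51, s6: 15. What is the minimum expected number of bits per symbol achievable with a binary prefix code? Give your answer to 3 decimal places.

2.404 bits/symbol

Probabilities are the counts divided by 230.
Repeatedly combine the two least-probable nodes; the expected code length is the sum of the merged weights.
merge 3/115 + 3/46 → 21/230
merge 21/230 + 51/230 → 36/115
merge 51/230 + 26/115 → 103/230
merge 11/46 + 36/115 → 127/230
merge 103/230 + 127/230 → 1
L = 21/230 + 36/115 + 103/230 + 127/230 + 1 = 553/230 ≈ 2.404 bits/symbol.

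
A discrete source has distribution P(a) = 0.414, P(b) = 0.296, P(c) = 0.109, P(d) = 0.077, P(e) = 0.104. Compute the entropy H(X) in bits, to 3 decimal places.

H = −Σ pᵢ log₂ pᵢ.
−0.414·log₂(0.414) = 0.5267
−0.296·log₂(0.296) = 0.5199
−0.109·log₂(0.109) = 0.3485
−0.077·log₂(0.077) = 0.2848
−0.104·log₂(0.104) = 0.3396
Sum ≈ 2.0196 → 2.020 bits.

2.020 bits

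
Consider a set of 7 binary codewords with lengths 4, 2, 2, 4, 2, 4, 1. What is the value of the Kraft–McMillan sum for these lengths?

With common denominator 2^4 = 16: Σ 2^(−ℓᵢ) = 1/16 + 4/16 + 4/16 + 1/16 + 4/16 + 1/16 + 8/16 = 23/16 = 1.4375.

1.4375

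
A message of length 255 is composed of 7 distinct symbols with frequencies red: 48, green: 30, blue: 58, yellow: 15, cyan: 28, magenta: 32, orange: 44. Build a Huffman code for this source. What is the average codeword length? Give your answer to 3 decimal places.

2.753 bits/symbol

Probabilities are the counts divided by 255.
Repeatedly combine the two least-probable nodes; the expected code length is the sum of the merged weights.
merge 1/17 + 28/255 → 43/255
merge 2/17 + 32/255 → 62/255
merge 43/255 + 44/255 → 29/85
merge 16/85 + 58/255 → 106/255
merge 62/255 + 29/85 → 149/255
merge 106/255 + 149/255 → 1
L = 43/255 + 62/255 + 29/85 + 106/255 + 149/255 + 1 = 234/85 ≈ 2.753 bits/symbol.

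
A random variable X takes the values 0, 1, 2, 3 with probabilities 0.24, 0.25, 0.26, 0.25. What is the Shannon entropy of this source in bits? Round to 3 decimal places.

1.999 bits

H = −Σ pᵢ log₂ pᵢ.
−0.24·log₂(0.24) = 0.4941
−0.25·log₂(0.25) = 0.5000
−0.26·log₂(0.26) = 0.5053
−0.25·log₂(0.25) = 0.5000
Sum ≈ 1.9994 → 1.999 bits.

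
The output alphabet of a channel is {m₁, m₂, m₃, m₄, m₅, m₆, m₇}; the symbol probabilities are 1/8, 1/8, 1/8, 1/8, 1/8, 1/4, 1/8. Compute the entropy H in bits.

2.75 bits

Each probability is a power of 1/2, so log₂(1/p) is an integer.
H = Σ p·log₂(1/p) = 1/8·3 + 1/8·3 + 1/8·3 + 1/8·3 + 1/8·3 + 1/4·2 + 1/8·3 = 2.75 bits.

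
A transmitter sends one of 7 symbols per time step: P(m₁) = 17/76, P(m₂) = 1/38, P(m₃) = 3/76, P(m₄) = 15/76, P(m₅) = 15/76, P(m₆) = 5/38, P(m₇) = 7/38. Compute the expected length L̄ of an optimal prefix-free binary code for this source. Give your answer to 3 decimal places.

2.645 bits/symbol

Repeatedly combine the two least-probable nodes; the expected code length is the sum of the merged weights.
merge 1/38 + 3/76 → 5/76
merge 5/76 + 5/38 → 15/76
merge 7/38 + 15/76 → 29/76
merge 15/76 + 15/76 → 15/38
merge 17/76 + 29/76 → 23/38
merge 15/38 + 23/38 → 1
L = 5/76 + 15/76 + 29/76 + 15/38 + 23/38 + 1 = 201/76 ≈ 2.645 bits/symbol.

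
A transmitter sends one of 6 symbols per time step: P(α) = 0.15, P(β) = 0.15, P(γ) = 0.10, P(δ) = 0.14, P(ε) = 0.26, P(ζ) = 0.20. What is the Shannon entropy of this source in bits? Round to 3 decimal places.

2.520 bits

H = −Σ pᵢ log₂ pᵢ.
−0.15·log₂(0.15) = 0.4105
−0.15·log₂(0.15) = 0.4105
−0.10·log₂(0.10) = 0.3322
−0.14·log₂(0.14) = 0.3971
−0.26·log₂(0.26) = 0.5053
−0.20·log₂(0.20) = 0.4644
Sum ≈ 2.5201 → 2.520 bits.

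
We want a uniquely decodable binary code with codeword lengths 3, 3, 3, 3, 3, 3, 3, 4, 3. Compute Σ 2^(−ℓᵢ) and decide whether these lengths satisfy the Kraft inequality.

1.0625; no

With common denominator 2^4 = 16: Σ 2^(−ℓᵢ) = 2/16 + 2/16 + 2/16 + 2/16 + 2/16 + 2/16 + 2/16 + 1/16 + 2/16 = 17/16 = 1.0625.
Kraft's inequality requires Σ ≤ 1; here Σ = 1.0625 > 1, so no such prefix code exists.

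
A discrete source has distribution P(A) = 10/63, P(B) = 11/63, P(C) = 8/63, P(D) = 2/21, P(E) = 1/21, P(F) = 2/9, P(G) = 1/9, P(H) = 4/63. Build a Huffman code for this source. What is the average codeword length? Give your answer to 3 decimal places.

Repeatedly combine the two least-probable nodes; the expected code length is the sum of the merged weights.
merge 1/21 + 4/63 → 1/9
merge 2/21 + 1/9 → 13/63
merge 1/9 + 8/63 → 5/21
merge 10/63 + 11/63 → 1/3
merge 13/63 + 2/9 → 3/7
merge 5/21 + 1/3 → 4/7
merge 3/7 + 4/7 → 1
L = 1/9 + 13/63 + 5/21 + 1/3 + 3/7 + 4/7 + 1 = 26/9 ≈ 2.889 bits/symbol.

2.889 bits/symbol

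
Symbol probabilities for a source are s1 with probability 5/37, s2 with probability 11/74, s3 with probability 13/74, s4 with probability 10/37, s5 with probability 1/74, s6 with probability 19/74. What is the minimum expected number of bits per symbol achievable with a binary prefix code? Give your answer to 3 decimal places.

2.446 bits/symbol

Repeatedly combine the two least-probable nodes; the expected code length is the sum of the merged weights.
merge 1/74 + 5/37 → 11/74
merge 11/74 + 11/74 → 11/37
merge 13/74 + 19/74 → 16/37
merge 10/37 + 11/37 → 21/37
merge 16/37 + 21/37 → 1
L = 11/74 + 11/37 + 16/37 + 21/37 + 1 = 181/74 ≈ 2.446 bits/symbol.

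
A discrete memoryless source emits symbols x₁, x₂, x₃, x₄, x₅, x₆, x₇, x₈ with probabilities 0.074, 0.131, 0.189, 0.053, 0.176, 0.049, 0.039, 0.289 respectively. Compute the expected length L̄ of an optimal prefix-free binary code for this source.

Repeatedly combine the two least-probable nodes; the expected code length is the sum of the merged weights.
merge 39/1000 + 49/1000 → 11/125
merge 53/1000 + 37/500 → 127/1000
merge 11/125 + 127/1000 → 43/200
merge 131/1000 + 22/125 → 307/1000
merge 189/1000 + 43/200 → 101/250
merge 289/1000 + 307/1000 → 149/250
merge 101/250 + 149/250 → 1
L = 11/125 + 127/1000 + 43/200 + 307/1000 + 101/250 + 149/250 + 1 = 2737/1000 = 2.737 bits/symbol.

2.737 bits/symbol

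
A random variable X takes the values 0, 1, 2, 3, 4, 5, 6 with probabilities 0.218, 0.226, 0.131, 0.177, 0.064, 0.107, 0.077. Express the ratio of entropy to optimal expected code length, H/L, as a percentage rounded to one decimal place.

99.1%

Entropy H = −Σ p log₂ p ≈ 2.6739 bits.
Huffman merges: 8/125+77/1000→141/1000; 107/1000+131/1000→119/500; 141/1000+177/1000→159/500; 109/500+113/500→111/250; 119/500+159/500→139/250; 111/250+139/250→1. L = 2697/1000 ≈ 2.6970.
Efficiency = H/L = 2.6739/2.6970 = 99.1%.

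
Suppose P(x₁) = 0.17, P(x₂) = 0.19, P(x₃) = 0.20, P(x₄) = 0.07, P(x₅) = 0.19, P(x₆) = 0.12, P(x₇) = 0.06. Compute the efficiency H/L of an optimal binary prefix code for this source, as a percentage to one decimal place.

Entropy H = −Σ p log₂ p ≈ 2.6886 bits.
Huffman merges: 3/50+7/100→13/100; 3/25+13/100→1/4; 17/100+19/100→9/25; 19/100+1/5→39/100; 1/4+9/25→61/100; 39/100+61/100→1. L = 137/50 ≈ 2.7400.
Efficiency = H/L = 2.6886/2.7400 = 98.1%.

98.1%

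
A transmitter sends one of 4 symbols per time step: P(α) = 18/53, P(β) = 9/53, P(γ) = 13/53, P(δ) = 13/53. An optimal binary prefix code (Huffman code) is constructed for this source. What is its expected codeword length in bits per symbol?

2 bits/symbol

Repeatedly combine the two least-probable nodes; the expected code length is the sum of the merged weights.
merge 9/53 + 13/53 → 22/53
merge 13/53 + 18/53 → 31/53
merge 22/53 + 31/53 → 1
L = 22/53 + 31/53 + 1 = 2 bits/symbol.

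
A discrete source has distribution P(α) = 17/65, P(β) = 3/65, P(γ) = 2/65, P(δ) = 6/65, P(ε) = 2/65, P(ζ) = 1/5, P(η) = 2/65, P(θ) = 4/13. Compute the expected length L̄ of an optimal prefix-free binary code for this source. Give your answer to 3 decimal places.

Repeatedly combine the two least-probable nodes; the expected code length is the sum of the merged weights.
merge 2/65 + 2/65 → 4/65
merge 2/65 + 3/65 → 1/13
merge 4/65 + 1/13 → 9/65
merge 6/65 + 9/65 → 3/13
merge 1/5 + 3/13 → 28/65
merge 17/65 + 4/13 → 37/65
merge 28/65 + 37/65 → 1
L = 4/65 + 1/13 + 9/65 + 3/13 + 28/65 + 37/65 + 1 = 163/65 ≈ 2.508 bits/symbol.

2.508 bits/symbol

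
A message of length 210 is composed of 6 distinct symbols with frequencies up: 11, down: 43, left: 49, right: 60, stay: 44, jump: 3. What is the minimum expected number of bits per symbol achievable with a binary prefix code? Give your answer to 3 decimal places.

2.338 bits/symbol

Probabilities are the counts divided by 210.
Repeatedly combine the two least-probable nodes; the expected code length is the sum of the merged weights.
merge 1/70 + 11/210 → 1/15
merge 1/15 + 43/210 → 19/70
merge 22/105 + 7/30 → 31/70
merge 19/70 + 2/7 → 39/70
merge 31/70 + 39/70 → 1
L = 1/15 + 19/70 + 31/70 + 39/70 + 1 = 491/210 ≈ 2.338 bits/symbol.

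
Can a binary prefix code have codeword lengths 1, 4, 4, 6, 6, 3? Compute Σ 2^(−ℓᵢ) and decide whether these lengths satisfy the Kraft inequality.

0.78125; yes

With common denominator 2^6 = 64: Σ 2^(−ℓᵢ) = 32/64 + 4/64 + 4/64 + 1/64 + 1/64 + 8/64 = 50/64 = 0.78125.
Kraft's inequality requires Σ ≤ 1; here Σ = 0.78125 ≤ 1, so such a prefix code exists.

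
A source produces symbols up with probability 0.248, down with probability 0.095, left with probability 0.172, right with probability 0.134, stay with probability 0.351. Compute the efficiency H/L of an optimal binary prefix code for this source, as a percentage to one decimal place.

Entropy H = −Σ p log₂ p ≈ 2.1770 bits.
Huffman merges: 19/200+67/500→229/1000; 43/250+229/1000→401/1000; 31/125+351/1000→599/1000; 401/1000+599/1000→1. L = 2229/1000 ≈ 2.2290.
Efficiency = H/L = 2.1770/2.2290 = 97.7%.

97.7%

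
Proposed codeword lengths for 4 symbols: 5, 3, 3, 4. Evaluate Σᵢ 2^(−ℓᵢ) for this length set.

With common denominator 2^5 = 32: Σ 2^(−ℓᵢ) = 1/32 + 4/32 + 4/32 + 2/32 = 11/32 = 0.34375.

0.34375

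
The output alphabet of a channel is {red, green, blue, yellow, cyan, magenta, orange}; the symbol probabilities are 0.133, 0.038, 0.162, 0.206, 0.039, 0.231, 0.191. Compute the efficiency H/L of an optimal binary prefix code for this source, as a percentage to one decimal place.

98.0%

Entropy H = −Σ p log₂ p ≈ 2.5884 bits.
Huffman merges: 19/500+39/1000→77/1000; 77/1000+133/1000→21/100; 81/500+191/1000→353/1000; 103/500+21/100→52/125; 231/1000+353/1000→73/125; 52/125+73/125→1. L = 66/25 ≈ 2.6400.
Efficiency = H/L = 2.5884/2.6400 = 98.0%.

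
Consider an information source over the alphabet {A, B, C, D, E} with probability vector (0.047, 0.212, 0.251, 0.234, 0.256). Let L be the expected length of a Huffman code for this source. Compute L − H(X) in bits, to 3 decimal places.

0.083 bits

Entropy H = −Σ p log₂ p ≈ 2.1759 bits.
Huffman merges: 47/1000+53/250→259/1000; 117/500+251/1000→97/200; 32/125+259/1000→103/200; 97/200+103/200→1. L = 2259/1000 ≈ 2.2590.
L − H = 2.2590 − 2.1759 = 0.083 bits.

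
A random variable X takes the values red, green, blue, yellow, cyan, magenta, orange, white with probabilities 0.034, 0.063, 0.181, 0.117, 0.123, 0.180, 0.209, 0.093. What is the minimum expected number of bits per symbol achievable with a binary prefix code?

Repeatedly combine the two least-probable nodes; the expected code length is the sum of the merged weights.
merge 17/500 + 63/1000 → 97/1000
merge 93/1000 + 97/1000 → 19/100
merge 117/1000 + 123/1000 → 6/25
merge 9/50 + 181/1000 → 361/1000
merge 19/100 + 209/1000 → 399/1000
merge 6/25 + 361/1000 → 601/1000
merge 399/1000 + 601/1000 → 1
L = 97/1000 + 19/100 + 6/25 + 361/1000 + 399/1000 + 601/1000 + 1 = 361/125 = 2.888 bits/symbol.

2.888 bits/symbol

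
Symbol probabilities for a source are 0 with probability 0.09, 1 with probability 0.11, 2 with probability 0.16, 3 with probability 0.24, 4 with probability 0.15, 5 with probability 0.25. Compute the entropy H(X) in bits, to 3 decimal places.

H = −Σ pᵢ log₂ pᵢ.
−0.09·log₂(0.09) = 0.3127
−0.11·log₂(0.11) = 0.3503
−0.16·log₂(0.16) = 0.4230
−0.24·log₂(0.24) = 0.4941
−0.15·log₂(0.15) = 0.4105
−0.25·log₂(0.25) = 0.5000
Sum ≈ 2.4906 → 2.491 bits.

2.491 bits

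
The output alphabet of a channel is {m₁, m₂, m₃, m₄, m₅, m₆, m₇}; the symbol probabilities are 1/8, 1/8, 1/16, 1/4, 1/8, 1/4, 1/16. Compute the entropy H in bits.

Each probability is a power of 1/2, so log₂(1/p) is an integer.
H = Σ p·log₂(1/p) = 1/8·3 + 1/8·3 + 1/16·4 + 1/4·2 + 1/8·3 + 1/4·2 + 1/16·4 = 2.625 bits.

2.625 bits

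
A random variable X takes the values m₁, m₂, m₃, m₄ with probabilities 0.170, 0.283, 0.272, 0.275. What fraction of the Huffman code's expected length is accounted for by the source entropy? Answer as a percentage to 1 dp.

98.7%

Entropy H = −Σ p log₂ p ≈ 1.9731 bits.
Huffman merges: 17/100+34/125→221/500; 11/40+283/1000→279/500; 221/500+279/500→1. L = 2 ≈ 2.0000.
Efficiency = H/L = 1.9731/2.0000 = 98.7%.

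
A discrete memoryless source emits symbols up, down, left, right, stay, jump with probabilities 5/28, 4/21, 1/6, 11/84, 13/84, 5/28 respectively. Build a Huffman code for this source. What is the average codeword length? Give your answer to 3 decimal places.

Repeatedly combine the two least-probable nodes; the expected code length is the sum of the merged weights.
merge 11/84 + 13/84 → 2/7
merge 1/6 + 5/28 → 29/84
merge 5/28 + 4/21 → 31/84
merge 2/7 + 29/84 → 53/84
merge 31/84 + 53/84 → 1
L = 2/7 + 29/84 + 31/84 + 53/84 + 1 = 221/84 ≈ 2.631 bits/symbol.

2.631 bits/symbol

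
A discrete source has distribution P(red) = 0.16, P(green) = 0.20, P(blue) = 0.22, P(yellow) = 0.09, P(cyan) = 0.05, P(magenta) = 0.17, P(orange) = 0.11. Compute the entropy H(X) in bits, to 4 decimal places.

H = −Σ pᵢ log₂ pᵢ.
−0.16·log₂(0.16) = 0.4230
−0.20·log₂(0.20) = 0.4644
−0.22·log₂(0.22) = 0.4806
−0.09·log₂(0.09) = 0.3127
−0.05·log₂(0.05) = 0.2161
−0.17·log₂(0.17) = 0.4346
−0.11·log₂(0.11) = 0.3503
Sum ≈ 2.6816 → 2.6816 bits.

2.6816 bits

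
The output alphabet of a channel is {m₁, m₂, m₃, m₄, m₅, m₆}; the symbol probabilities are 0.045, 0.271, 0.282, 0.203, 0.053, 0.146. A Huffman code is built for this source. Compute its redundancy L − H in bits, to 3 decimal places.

Entropy H = −Σ p log₂ p ≈ 2.3237 bits.
Huffman merges: 9/200+53/1000→49/500; 49/500+73/500→61/250; 203/1000+61/250→447/1000; 271/1000+141/500→553/1000; 447/1000+553/1000→1. L = 1171/500 ≈ 2.3420.
L − H = 2.3420 − 2.3237 = 0.018 bits.

0.018 bits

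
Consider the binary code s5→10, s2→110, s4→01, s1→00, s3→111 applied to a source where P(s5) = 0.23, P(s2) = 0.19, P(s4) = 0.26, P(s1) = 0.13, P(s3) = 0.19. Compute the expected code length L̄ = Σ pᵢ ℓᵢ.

2.38 bits/symbol

L̄ = Σ pᵢ·ℓᵢ = 0.23·2 + 0.19·3 + 0.26·2 + 0.13·2 + 0.19·3 = 2.38 bits/symbol.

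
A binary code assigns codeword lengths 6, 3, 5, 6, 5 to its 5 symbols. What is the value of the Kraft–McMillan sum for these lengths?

With common denominator 2^6 = 64: Σ 2^(−ℓᵢ) = 1/64 + 8/64 + 2/64 + 1/64 + 2/64 = 14/64 = 0.21875.

0.21875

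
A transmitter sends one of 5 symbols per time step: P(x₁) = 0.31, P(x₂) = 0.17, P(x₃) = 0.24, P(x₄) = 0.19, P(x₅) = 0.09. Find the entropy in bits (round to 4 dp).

2.2204 bits

H = −Σ pᵢ log₂ pᵢ.
−0.31·log₂(0.31) = 0.5238
−0.17·log₂(0.17) = 0.4346
−0.24·log₂(0.24) = 0.4941
−0.19·log₂(0.19) = 0.4552
−0.09·log₂(0.09) = 0.3127
Sum ≈ 2.2204 → 2.2204 bits.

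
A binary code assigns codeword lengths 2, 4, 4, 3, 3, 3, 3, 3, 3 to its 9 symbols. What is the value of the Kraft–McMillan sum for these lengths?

With common denominator 2^4 = 16: Σ 2^(−ℓᵢ) = 4/16 + 1/16 + 1/16 + 2/16 + 2/16 + 2/16 + 2/16 + 2/16 + 2/16 = 18/16 = 1.125.

1.125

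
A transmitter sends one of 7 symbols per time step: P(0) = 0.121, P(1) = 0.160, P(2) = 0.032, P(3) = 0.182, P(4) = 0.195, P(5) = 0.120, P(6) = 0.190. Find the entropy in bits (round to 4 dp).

H = −Σ pᵢ log₂ pᵢ.
−0.121·log₂(0.121) = 0.3687
−0.160·log₂(0.160) = 0.4230
−0.032·log₂(0.032) = 0.1589
−0.182·log₂(0.182) = 0.4474
−0.195·log₂(0.195) = 0.4599
−0.120·log₂(0.120) = 0.3671
−0.190·log₂(0.190) = 0.4552
Sum ≈ 2.6801 → 2.6801 bits.

2.6801 bits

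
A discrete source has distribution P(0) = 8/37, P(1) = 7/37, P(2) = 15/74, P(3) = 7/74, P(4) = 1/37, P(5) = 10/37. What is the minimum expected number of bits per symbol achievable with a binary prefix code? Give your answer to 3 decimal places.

Repeatedly combine the two least-probable nodes; the expected code length is the sum of the merged weights.
merge 1/37 + 7/74 → 9/74
merge 9/74 + 7/37 → 23/74
merge 15/74 + 8/37 → 31/74
merge 10/37 + 23/74 → 43/74
merge 31/74 + 43/74 → 1
L = 9/74 + 23/74 + 31/74 + 43/74 + 1 = 90/37 ≈ 2.432 bits/symbol.

2.432 bits/symbol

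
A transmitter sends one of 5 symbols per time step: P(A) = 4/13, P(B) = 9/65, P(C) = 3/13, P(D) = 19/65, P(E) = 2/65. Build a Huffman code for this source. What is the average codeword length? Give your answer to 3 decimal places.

2.169 bits/symbol

Repeatedly combine the two least-probable nodes; the expected code length is the sum of the merged weights.
merge 2/65 + 9/65 → 11/65
merge 11/65 + 3/13 → 2/5
merge 19/65 + 4/13 → 3/5
merge 2/5 + 3/5 → 1
L = 11/65 + 2/5 + 3/5 + 1 = 141/65 ≈ 2.169 bits/symbol.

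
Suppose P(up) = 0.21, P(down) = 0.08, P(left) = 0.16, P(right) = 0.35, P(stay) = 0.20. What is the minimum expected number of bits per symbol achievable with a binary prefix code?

Repeatedly combine the two least-probable nodes; the expected code length is the sum of the merged weights.
merge 2/25 + 4/25 → 6/25
merge 1/5 + 21/100 → 41/100
merge 6/25 + 7/20 → 59/100
merge 41/100 + 59/100 → 1
L = 6/25 + 41/100 + 59/100 + 1 = 56/25 = 2.24 bits/symbol.

2.24 bits/symbol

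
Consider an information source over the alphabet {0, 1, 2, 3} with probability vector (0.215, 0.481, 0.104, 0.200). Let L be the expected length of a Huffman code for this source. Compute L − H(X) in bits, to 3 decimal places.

0.034 bits

Entropy H = −Σ p log₂ p ≈ 1.7886 bits.
Huffman merges: 13/125+1/5→38/125; 43/200+38/125→519/1000; 481/1000+519/1000→1. L = 1823/1000 ≈ 1.8230.
L − H = 1.8230 − 1.7886 = 0.034 bits.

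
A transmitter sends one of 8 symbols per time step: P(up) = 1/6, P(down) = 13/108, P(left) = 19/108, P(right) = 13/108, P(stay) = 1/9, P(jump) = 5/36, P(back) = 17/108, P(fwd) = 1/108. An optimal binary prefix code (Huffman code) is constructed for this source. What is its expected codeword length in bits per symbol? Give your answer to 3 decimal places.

2.944 bits/symbol

Repeatedly combine the two least-probable nodes; the expected code length is the sum of the merged weights.
merge 1/108 + 1/9 → 13/108
merge 13/108 + 13/108 → 13/54
merge 13/108 + 5/36 → 7/27
merge 17/108 + 1/6 → 35/108
merge 19/108 + 13/54 → 5/12
merge 7/27 + 35/108 → 7/12
merge 5/12 + 7/12 → 1
L = 13/108 + 13/54 + 7/27 + 35/108 + 5/12 + 7/12 + 1 = 53/18 ≈ 2.944 bits/symbol.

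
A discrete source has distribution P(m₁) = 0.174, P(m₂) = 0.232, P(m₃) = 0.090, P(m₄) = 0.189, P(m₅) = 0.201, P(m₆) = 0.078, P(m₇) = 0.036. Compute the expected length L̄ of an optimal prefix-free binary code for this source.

2.681 bits/symbol

Repeatedly combine the two least-probable nodes; the expected code length is the sum of the merged weights.
merge 9/250 + 39/500 → 57/500
merge 9/100 + 57/500 → 51/250
merge 87/500 + 189/1000 → 363/1000
merge 201/1000 + 51/250 → 81/200
merge 29/125 + 363/1000 → 119/200
merge 81/200 + 119/200 → 1
L = 57/500 + 51/250 + 363/1000 + 81/200 + 119/200 + 1 = 2681/1000 = 2.681 bits/symbol.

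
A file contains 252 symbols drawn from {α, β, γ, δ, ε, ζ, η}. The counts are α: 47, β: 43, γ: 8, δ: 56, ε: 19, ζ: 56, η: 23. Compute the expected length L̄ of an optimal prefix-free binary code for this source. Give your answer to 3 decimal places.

2.663 bits/symbol

Probabilities are the counts divided by 252.
Repeatedly combine the two least-probable nodes; the expected code length is the sum of the merged weights.
merge 2/63 + 19/252 → 3/28
merge 23/252 + 3/28 → 25/126
merge 43/252 + 47/252 → 5/14
merge 25/126 + 2/9 → 53/126
merge 2/9 + 5/14 → 73/126
merge 53/126 + 73/126 → 1
L = 3/28 + 25/126 + 5/14 + 53/126 + 73/126 + 1 = 671/252 ≈ 2.663 bits/symbol.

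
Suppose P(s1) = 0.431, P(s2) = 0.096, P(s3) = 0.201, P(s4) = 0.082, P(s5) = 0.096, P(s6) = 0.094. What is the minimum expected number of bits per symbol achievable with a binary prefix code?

Repeatedly combine the two least-probable nodes; the expected code length is the sum of the merged weights.
merge 41/500 + 47/500 → 22/125
merge 12/125 + 12/125 → 24/125
merge 22/125 + 24/125 → 46/125
merge 201/1000 + 46/125 → 569/1000
merge 431/1000 + 569/1000 → 1
L = 22/125 + 24/125 + 46/125 + 569/1000 + 1 = 461/200 = 2.305 bits/symbol.

2.305 bits/symbol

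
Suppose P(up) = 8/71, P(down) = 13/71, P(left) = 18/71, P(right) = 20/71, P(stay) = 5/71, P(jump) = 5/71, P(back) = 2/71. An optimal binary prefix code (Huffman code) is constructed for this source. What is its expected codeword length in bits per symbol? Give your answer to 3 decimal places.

Repeatedly combine the two least-probable nodes; the expected code length is the sum of the merged weights.
merge 2/71 + 5/71 → 7/71
merge 5/71 + 7/71 → 12/71
merge 8/71 + 12/71 → 20/71
merge 13/71 + 18/71 → 31/71
merge 20/71 + 20/71 → 40/71
merge 31/71 + 40/71 → 1
L = 7/71 + 12/71 + 20/71 + 31/71 + 40/71 + 1 = 181/71 ≈ 2.549 bits/symbol.

2.549 bits/symbol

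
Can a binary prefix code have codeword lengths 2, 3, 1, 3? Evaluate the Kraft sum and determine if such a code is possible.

1; yes

With common denominator 2^3 = 8: Σ 2^(−ℓᵢ) = 2/8 + 1/8 + 4/8 + 1/8 = 8/8 = 1.
Kraft's inequality requires Σ ≤ 1; here Σ = 1 ≤ 1, so such a prefix code exists.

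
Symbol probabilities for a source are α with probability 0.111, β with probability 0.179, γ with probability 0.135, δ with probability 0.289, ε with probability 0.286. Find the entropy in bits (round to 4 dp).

2.2204 bits

H = −Σ pᵢ log₂ pᵢ.
−0.111·log₂(0.111) = 0.3520
−0.179·log₂(0.179) = 0.4443
−0.135·log₂(0.135) = 0.3900
−0.289·log₂(0.289) = 0.5176
−0.286·log₂(0.286) = 0.5165
Sum ≈ 2.2204 → 2.2204 bits.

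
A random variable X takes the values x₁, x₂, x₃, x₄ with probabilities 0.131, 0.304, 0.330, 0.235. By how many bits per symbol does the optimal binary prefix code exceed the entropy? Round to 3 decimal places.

0.075 bits

Entropy H = −Σ p log₂ p ≈ 1.9252 bits.
Huffman merges: 131/1000+47/200→183/500; 38/125+33/100→317/500; 183/500+317/500→1. L = 2 ≈ 2.0000.
L − H = 2.0000 − 1.9252 = 0.075 bits.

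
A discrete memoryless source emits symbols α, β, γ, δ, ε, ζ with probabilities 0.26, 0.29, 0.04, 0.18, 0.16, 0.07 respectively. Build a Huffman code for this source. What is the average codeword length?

Repeatedly combine the two least-probable nodes; the expected code length is the sum of the merged weights.
merge 1/25 + 7/100 → 11/100
merge 11/100 + 4/25 → 27/100
merge 9/50 + 13/50 → 11/25
merge 27/100 + 29/100 → 14/25
merge 11/25 + 14/25 → 1
L = 11/100 + 27/100 + 11/25 + 14/25 + 1 = 119/50 = 2.38 bits/symbol.

2.38 bits/symbol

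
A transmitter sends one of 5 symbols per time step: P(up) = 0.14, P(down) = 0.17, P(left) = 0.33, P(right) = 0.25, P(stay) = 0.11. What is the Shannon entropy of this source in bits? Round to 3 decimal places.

H = −Σ pᵢ log₂ pᵢ.
−0.14·log₂(0.14) = 0.3971
−0.17·log₂(0.17) = 0.4346
−0.33·log₂(0.33) = 0.5278
−0.25·log₂(0.25) = 0.5000
−0.11·log₂(0.11) = 0.3503
Sum ≈ 2.2098 → 2.210 bits.

2.210 bits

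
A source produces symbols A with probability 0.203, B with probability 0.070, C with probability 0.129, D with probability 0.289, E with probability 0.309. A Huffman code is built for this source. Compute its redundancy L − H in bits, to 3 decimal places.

Entropy H = −Σ p log₂ p ≈ 2.1578 bits.
Huffman merges: 7/100+129/1000→199/1000; 199/1000+203/1000→201/500; 289/1000+309/1000→299/500; 201/500+299/500→1. L = 2199/1000 ≈ 2.1990.
L − H = 2.1990 − 2.1578 = 0.041 bits.

0.041 bits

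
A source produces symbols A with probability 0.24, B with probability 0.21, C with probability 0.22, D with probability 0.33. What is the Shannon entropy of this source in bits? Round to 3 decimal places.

1.975 bits

H = −Σ pᵢ log₂ pᵢ.
−0.24·log₂(0.24) = 0.4941
−0.21·log₂(0.21) = 0.4728
−0.22·log₂(0.22) = 0.4806
−0.33·log₂(0.33) = 0.5278
Sum ≈ 1.9754 → 1.975 bits.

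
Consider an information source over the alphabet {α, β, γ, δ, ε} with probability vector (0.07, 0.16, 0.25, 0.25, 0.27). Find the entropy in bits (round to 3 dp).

H = −Σ pᵢ log₂ pᵢ.
−0.07·log₂(0.07) = 0.2686
−0.16·log₂(0.16) = 0.4230
−0.25·log₂(0.25) = 0.5000
−0.25·log₂(0.25) = 0.5000
−0.27·log₂(0.27) = 0.5100
Sum ≈ 2.2016 → 2.202 bits.

2.202 bits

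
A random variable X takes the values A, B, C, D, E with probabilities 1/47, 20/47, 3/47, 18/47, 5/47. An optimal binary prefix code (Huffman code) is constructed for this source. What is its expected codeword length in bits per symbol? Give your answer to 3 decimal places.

Repeatedly combine the two least-probable nodes; the expected code length is the sum of the merged weights.
merge 1/47 + 3/47 → 4/47
merge 4/47 + 5/47 → 9/47
merge 9/47 + 18/47 → 27/47
merge 20/47 + 27/47 → 1
L = 4/47 + 9/47 + 27/47 + 1 = 87/47 ≈ 1.851 bits/symbol.

1.851 bits/symbol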